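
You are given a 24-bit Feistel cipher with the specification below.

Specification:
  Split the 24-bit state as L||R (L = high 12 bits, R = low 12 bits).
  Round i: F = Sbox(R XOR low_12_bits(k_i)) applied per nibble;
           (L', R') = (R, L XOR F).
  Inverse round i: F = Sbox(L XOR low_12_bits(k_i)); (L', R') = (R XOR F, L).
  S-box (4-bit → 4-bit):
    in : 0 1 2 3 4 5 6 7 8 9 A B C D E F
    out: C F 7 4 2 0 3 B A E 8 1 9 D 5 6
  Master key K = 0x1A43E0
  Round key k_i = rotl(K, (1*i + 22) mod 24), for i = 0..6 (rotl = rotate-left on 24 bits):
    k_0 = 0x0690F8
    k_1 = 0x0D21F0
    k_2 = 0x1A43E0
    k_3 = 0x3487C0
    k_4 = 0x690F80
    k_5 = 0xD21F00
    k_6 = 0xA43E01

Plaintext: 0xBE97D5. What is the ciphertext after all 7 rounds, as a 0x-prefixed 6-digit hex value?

s_0 = plaintext = 0xBE97D5
s_1 = Round(s_0, k_0) = 0x7D5094
s_2 = Round(s_1, k_1) = 0x0948E7
s_3 = Round(s_2, k_2) = 0x8E715F
s_4 = Round(s_3, k_3) = 0x15FB01
s_5 = Round(s_4, k_4) = 0xB013F0
s_6 = Round(s_5, k_5) = 0x3F026D
s_7 = Round(s_6, k_6) = 0x26DAC9

0x26DAC9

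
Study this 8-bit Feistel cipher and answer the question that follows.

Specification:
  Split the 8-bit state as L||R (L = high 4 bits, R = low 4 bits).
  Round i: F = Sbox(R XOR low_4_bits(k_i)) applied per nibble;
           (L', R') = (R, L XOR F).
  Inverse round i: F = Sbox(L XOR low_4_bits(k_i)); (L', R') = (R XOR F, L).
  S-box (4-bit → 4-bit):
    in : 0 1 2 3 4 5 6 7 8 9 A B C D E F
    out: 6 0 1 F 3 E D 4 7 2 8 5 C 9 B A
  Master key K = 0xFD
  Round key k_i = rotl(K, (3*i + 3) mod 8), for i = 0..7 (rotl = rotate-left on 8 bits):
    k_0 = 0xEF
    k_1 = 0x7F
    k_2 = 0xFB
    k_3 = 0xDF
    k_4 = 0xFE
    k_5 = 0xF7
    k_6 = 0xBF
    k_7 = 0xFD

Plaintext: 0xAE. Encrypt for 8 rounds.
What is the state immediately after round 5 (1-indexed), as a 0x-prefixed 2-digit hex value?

0x68

s_0 = plaintext = 0xAE
s_1 = Round(s_0, k_0) = 0xEA
s_2 = Round(s_1, k_1) = 0xA0
s_3 = Round(s_2, k_2) = 0x0F
s_4 = Round(s_3, k_3) = 0xF6
s_5 = Round(s_4, k_4) = 0x68
s_6 = Round(s_5, k_5) = 0x8C
s_7 = Round(s_6, k_6) = 0xC7
s_8 = Round(s_7, k_7) = 0x74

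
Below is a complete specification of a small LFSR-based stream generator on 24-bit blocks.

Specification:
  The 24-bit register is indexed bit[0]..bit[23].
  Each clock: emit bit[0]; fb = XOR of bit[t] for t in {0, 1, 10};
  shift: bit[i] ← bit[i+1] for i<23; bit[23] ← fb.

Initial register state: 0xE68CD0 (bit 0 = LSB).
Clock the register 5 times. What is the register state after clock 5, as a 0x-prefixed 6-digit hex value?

reg_0 = 0xE68CD0
clock 1: out=0, reg = 0xF34668
clock 2: out=0, reg = 0xF9A334
clock 3: out=0, reg = 0x7CD19A
clock 4: out=0, reg = 0xBE68CD
clock 5: out=1, reg = 0xDF3466

0xDF3466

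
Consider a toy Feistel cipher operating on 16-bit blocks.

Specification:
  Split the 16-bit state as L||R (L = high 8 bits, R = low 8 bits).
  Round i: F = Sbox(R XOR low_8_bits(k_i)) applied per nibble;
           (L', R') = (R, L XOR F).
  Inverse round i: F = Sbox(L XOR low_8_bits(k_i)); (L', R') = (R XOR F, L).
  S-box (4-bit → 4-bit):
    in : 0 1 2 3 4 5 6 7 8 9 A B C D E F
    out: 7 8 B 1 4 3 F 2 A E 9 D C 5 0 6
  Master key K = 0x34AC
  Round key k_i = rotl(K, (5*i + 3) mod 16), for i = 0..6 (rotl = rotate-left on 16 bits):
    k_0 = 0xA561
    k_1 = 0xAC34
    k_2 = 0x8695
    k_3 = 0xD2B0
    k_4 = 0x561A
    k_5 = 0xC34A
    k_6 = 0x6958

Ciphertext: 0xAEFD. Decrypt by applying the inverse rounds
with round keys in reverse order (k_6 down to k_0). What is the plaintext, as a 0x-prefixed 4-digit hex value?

0x8129

s_0 = ciphertext = 0xAEFD
s_1 = InvRound(s_0, k_6) = 0x92AE
s_2 = InvRound(s_1, k_5) = 0xF492
s_3 = InvRound(s_2, k_4) = 0x92F4
s_4 = InvRound(s_3, k_3) = 0x4F92
s_5 = InvRound(s_4, k_2) = 0xCB4F
s_6 = InvRound(s_5, k_1) = 0x29CB
s_7 = InvRound(s_6, k_0) = 0x8129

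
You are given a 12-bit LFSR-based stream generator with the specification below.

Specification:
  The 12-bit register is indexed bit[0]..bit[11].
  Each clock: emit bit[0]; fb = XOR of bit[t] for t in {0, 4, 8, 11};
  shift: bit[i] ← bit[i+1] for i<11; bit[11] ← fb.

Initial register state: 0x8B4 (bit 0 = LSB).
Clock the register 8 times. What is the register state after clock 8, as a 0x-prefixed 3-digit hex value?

reg_0 = 0x8B4
clock 1: out=0, reg = 0x45A
clock 2: out=0, reg = 0xA2D
clock 3: out=1, reg = 0x516
clock 4: out=0, reg = 0x28B
clock 5: out=1, reg = 0x945
clock 6: out=1, reg = 0xCA2
clock 7: out=0, reg = 0xE51
clock 8: out=1, reg = 0xF28

0xF28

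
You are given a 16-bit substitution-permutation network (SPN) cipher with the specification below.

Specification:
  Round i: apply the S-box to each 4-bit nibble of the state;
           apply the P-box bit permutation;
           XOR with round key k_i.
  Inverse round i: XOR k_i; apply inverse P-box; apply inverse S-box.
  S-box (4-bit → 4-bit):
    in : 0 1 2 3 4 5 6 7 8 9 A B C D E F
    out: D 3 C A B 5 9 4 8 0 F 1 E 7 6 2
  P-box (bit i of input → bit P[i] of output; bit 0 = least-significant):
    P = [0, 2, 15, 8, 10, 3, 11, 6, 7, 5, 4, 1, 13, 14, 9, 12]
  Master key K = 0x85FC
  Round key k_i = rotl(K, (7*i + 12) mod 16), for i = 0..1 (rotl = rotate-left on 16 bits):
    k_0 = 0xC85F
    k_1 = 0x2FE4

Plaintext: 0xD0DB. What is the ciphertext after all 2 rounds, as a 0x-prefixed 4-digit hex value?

s_0 = plaintext = 0xD0DB
s_1 = Round(s_0, k_0) = 0xA6C4
s_2 = Round(s_1, k_1) = 0x542B

0x542B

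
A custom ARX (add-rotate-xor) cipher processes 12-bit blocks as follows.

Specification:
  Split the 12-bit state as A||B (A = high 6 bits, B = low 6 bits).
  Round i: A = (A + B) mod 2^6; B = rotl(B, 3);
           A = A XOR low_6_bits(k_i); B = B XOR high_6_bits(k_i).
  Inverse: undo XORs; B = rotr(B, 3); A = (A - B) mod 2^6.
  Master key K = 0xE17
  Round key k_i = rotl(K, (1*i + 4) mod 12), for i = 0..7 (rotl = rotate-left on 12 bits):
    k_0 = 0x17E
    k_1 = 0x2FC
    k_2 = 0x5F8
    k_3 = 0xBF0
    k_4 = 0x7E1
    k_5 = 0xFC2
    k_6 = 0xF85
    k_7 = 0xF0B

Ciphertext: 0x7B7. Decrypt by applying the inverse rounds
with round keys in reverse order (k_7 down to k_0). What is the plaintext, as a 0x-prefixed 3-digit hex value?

0xCCE

s_0 = ciphertext = 0x7B7
s_1 = InvRound(s_0, k_7) = 0xF19
s_2 = InvRound(s_1, k_6) = 0xF7C
s_3 = InvRound(s_2, k_5) = 0x9D8
s_4 = InvRound(s_3, k_4) = 0x3B8
s_5 = InvRound(s_4, k_3) = 0x13A
s_6 = InvRound(s_5, k_2) = 0x3ED
s_7 = InvRound(s_6, k_1) = 0xFF4
s_8 = InvRound(s_7, k_0) = 0xCCE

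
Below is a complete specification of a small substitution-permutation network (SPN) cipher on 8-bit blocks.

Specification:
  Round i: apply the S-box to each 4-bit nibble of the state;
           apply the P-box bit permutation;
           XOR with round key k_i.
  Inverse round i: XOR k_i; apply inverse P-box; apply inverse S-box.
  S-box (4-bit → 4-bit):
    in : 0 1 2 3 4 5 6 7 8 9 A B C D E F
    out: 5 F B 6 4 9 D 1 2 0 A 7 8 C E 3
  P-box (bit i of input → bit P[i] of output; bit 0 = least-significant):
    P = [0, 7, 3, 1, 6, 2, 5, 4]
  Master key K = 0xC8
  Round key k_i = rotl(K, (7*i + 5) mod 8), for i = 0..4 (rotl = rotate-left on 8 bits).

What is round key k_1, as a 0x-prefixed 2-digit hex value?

0x8C

K = 0xC8
k_0 = rotl(K, (7*0+5) mod 8) = rotl(K, 5) = 0x19
k_1 = rotl(K, (7*1+5) mod 8) = rotl(K, 4) = 0x8C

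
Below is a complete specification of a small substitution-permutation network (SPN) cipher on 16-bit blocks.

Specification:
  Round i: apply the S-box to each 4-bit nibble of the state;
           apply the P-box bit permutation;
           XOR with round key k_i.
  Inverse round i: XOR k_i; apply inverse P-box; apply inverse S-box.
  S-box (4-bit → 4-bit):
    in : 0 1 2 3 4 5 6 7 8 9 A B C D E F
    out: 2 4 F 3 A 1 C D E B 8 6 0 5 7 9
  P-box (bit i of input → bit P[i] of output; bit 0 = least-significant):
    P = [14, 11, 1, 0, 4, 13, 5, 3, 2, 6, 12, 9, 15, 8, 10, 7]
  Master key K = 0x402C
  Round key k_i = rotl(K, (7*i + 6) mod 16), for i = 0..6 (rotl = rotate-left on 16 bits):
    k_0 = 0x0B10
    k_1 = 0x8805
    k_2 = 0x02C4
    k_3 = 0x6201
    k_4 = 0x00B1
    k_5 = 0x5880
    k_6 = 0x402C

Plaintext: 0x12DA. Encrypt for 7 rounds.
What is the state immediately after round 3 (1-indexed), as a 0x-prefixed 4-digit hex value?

0xEEFD

s_0 = plaintext = 0x12DA
s_1 = Round(s_0, k_0) = 0x1D65
s_2 = Round(s_1, k_1) = 0xDC29
s_3 = Round(s_2, k_2) = 0xEEFD
s_4 = Round(s_3, k_3) = 0xB75F
s_5 = Round(s_4, k_4) = 0x57A4
s_6 = Round(s_5, k_5) = 0xC28D
s_7 = Round(s_6, k_6) = 0x3242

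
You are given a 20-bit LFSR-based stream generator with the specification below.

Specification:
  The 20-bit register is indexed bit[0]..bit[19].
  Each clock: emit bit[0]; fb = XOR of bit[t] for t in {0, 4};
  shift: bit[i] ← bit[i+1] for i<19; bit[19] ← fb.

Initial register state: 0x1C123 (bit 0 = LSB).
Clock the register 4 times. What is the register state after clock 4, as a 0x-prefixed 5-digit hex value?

reg_0 = 0x1C123
clock 1: out=1, reg = 0x8E091
clock 2: out=1, reg = 0x47048
clock 3: out=0, reg = 0x23824
clock 4: out=0, reg = 0x11C12

0x11C12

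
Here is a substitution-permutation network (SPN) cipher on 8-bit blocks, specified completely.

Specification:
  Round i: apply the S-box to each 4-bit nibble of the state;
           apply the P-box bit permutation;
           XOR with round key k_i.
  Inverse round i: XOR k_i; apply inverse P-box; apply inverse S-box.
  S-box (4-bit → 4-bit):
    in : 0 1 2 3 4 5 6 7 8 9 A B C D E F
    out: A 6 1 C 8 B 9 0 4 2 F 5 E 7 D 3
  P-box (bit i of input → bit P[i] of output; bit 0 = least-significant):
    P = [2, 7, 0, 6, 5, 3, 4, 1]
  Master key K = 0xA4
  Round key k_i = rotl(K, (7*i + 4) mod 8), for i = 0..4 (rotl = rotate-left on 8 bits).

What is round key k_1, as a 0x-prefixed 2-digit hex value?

K = 0xA4
k_0 = rotl(K, (7*0+4) mod 8) = rotl(K, 4) = 0x4A
k_1 = rotl(K, (7*1+4) mod 8) = rotl(K, 3) = 0x25

0x25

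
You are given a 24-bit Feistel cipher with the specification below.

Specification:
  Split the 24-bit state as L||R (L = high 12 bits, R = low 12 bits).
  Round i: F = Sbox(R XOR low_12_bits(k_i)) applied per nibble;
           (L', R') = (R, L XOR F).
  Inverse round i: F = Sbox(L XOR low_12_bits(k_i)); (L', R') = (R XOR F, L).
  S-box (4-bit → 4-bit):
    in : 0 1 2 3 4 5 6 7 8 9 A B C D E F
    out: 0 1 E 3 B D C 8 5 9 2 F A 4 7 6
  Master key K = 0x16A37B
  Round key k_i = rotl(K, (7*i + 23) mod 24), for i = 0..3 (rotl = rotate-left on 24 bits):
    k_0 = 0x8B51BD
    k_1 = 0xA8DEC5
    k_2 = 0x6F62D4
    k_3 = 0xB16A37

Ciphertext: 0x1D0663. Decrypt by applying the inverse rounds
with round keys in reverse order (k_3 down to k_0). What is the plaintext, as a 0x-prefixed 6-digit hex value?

s_0 = ciphertext = 0x1D0663
s_1 = InvRound(s_0, k_3) = 0x91B1D0
s_2 = InvRound(s_1, k_2) = 0xE7691B
s_3 = InvRound(s_2, k_1) = 0x9E8E76
s_4 = InvRound(s_3, k_0) = 0xBAB9E8

0xBAB9E8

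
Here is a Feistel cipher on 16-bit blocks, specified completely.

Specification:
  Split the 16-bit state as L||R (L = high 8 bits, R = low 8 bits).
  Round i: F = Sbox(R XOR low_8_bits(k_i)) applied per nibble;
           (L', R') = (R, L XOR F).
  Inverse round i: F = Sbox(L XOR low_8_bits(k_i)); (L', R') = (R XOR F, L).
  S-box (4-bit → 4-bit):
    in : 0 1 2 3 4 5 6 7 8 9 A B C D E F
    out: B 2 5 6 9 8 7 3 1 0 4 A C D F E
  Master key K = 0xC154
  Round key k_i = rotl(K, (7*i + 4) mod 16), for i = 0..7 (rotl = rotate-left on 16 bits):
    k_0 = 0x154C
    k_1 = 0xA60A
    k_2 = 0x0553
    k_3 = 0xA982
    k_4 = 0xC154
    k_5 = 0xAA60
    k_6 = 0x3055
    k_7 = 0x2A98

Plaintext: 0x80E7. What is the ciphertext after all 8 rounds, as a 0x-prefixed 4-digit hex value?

0x8E88

s_0 = plaintext = 0x80E7
s_1 = Round(s_0, k_0) = 0xE7CA
s_2 = Round(s_1, k_1) = 0xCA2C
s_3 = Round(s_2, k_2) = 0x2CF4
s_4 = Round(s_3, k_3) = 0xF41B
s_5 = Round(s_4, k_4) = 0x1B6A
s_6 = Round(s_5, k_5) = 0x6AAF
s_7 = Round(s_6, k_6) = 0xAF8E
s_8 = Round(s_7, k_7) = 0x8E88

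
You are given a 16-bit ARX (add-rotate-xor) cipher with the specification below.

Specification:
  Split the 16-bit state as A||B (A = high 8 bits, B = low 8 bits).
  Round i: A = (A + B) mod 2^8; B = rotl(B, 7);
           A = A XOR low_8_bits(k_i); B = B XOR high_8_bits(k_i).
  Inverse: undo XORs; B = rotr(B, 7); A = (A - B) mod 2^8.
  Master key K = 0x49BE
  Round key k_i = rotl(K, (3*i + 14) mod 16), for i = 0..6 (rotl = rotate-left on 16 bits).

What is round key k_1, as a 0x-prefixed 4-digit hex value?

K = 0x49BE
k_0 = rotl(K, (3*0+14) mod 16) = rotl(K, 14) = 0x926F
k_1 = rotl(K, (3*1+14) mod 16) = rotl(K, 1) = 0x937C

0x937C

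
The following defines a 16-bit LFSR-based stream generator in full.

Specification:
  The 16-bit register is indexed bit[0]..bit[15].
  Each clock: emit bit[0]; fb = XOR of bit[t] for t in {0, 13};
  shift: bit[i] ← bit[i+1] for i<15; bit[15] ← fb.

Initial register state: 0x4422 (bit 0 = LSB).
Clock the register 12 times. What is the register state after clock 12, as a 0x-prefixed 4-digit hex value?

reg_0 = 0x4422
clock 1: out=0, reg = 0x2211
clock 2: out=1, reg = 0x1108
clock 3: out=0, reg = 0x0884
clock 4: out=0, reg = 0x0442
clock 5: out=0, reg = 0x0221
clock 6: out=1, reg = 0x8110
clock 7: out=0, reg = 0x4088
clock 8: out=0, reg = 0x2044
clock 9: out=0, reg = 0x9022
clock 10: out=0, reg = 0x4811
clock 11: out=1, reg = 0xA408
clock 12: out=0, reg = 0xD204

0xD204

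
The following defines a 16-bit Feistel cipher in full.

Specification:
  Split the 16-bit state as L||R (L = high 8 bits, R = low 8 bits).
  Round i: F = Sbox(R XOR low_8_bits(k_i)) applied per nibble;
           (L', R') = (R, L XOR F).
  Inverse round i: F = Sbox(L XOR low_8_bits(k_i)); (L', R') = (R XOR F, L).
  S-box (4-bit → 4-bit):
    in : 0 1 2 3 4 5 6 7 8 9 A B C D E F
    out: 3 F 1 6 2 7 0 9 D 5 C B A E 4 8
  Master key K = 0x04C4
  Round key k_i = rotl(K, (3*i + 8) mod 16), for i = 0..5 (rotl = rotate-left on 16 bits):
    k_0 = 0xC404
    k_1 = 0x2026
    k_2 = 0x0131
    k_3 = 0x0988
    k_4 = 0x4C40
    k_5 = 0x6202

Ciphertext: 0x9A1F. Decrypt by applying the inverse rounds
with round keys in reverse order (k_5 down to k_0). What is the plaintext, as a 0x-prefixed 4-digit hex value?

s_0 = ciphertext = 0x9A1F
s_1 = InvRound(s_0, k_5) = 0x429A
s_2 = InvRound(s_1, k_4) = 0xAB42
s_3 = InvRound(s_2, k_3) = 0x54AB
s_4 = InvRound(s_3, k_2) = 0xAC54
s_5 = InvRound(s_4, k_1) = 0x88AC
s_6 = InvRound(s_5, k_0) = 0x7688

0x7688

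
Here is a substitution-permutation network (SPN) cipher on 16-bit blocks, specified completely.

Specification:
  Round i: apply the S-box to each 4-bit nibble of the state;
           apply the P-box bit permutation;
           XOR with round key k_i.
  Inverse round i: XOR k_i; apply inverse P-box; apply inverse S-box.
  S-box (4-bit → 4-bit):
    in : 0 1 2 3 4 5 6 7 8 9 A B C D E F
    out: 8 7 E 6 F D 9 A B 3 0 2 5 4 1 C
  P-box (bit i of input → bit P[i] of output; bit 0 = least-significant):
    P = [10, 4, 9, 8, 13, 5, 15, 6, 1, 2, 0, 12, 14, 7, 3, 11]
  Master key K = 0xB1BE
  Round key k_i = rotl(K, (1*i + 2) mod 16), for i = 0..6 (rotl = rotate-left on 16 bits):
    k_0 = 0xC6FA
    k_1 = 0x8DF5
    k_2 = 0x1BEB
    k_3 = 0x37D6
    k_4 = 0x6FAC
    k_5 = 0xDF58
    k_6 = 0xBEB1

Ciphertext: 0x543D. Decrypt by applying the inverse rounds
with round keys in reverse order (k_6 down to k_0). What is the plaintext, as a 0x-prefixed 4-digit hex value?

0x13E3

s_0 = ciphertext = 0x543D
s_1 = InvRound(s_0, k_6) = 0x4BCD
s_2 = InvRound(s_1, k_5) = 0xB2D9
s_3 = InvRound(s_2, k_4) = 0x6228
s_4 = InvRound(s_3, k_3) = 0x1878
s_5 = InvRound(s_4, k_2) = 0xBCA2
s_6 = InvRound(s_5, k_1) = 0xA467
s_7 = InvRound(s_6, k_0) = 0x13E3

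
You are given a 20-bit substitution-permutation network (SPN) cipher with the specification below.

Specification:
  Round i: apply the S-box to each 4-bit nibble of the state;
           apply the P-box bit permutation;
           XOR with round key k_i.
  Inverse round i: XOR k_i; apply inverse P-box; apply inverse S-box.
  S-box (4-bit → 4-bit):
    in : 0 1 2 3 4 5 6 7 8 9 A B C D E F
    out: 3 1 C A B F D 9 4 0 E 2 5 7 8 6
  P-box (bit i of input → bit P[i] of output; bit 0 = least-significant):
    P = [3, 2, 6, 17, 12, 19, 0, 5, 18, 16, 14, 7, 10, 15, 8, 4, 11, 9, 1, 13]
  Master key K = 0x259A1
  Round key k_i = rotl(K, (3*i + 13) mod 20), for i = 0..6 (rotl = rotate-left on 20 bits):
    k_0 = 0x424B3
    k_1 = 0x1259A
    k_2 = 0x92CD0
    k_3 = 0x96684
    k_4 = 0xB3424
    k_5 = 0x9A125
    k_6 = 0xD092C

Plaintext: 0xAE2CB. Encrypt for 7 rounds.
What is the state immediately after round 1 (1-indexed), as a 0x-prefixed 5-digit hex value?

0x45624

s_0 = plaintext = 0xAE2CB
s_1 = Round(s_0, k_0) = 0x45624
s_2 = Round(s_1, k_1) = 0x7CA27
s_3 = Round(s_2, k_2) = 0xA4179
s_4 = Round(s_3, k_3) = 0xDD0B6
s_5 = Round(s_4, k_4) = 0x4BB6E
s_6 = Round(s_5, k_5) = 0xA1B04
s_7 = Round(s_6, k_6) = 0x63F22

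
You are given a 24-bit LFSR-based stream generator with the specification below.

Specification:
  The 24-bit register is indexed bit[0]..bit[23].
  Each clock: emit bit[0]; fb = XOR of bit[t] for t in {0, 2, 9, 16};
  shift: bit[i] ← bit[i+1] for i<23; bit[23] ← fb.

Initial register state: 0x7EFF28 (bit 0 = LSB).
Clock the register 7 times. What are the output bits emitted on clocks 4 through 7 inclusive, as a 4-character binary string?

1010

reg_0 = 0x7EFF28
clock 1: out=0, reg = 0xBF7F94
clock 2: out=0, reg = 0xDFBFCA
clock 3: out=0, reg = 0x6FDFE5
clock 4: out=1, reg = 0x37EFF2
clock 5: out=0, reg = 0x1BF7F9
clock 6: out=1, reg = 0x8DFBFC
clock 7: out=0, reg = 0xC6FDFE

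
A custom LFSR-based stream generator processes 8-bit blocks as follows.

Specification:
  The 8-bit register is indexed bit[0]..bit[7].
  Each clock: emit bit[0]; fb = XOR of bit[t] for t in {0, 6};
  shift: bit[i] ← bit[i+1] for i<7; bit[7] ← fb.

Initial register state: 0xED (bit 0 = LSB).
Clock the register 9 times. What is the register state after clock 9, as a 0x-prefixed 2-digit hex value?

reg_0 = 0xED
clock 1: out=1, reg = 0x76
clock 2: out=0, reg = 0xBB
clock 3: out=1, reg = 0xDD
clock 4: out=1, reg = 0x6E
clock 5: out=0, reg = 0xB7
clock 6: out=1, reg = 0xDB
clock 7: out=1, reg = 0x6D
clock 8: out=1, reg = 0x36
clock 9: out=0, reg = 0x1B

0x1B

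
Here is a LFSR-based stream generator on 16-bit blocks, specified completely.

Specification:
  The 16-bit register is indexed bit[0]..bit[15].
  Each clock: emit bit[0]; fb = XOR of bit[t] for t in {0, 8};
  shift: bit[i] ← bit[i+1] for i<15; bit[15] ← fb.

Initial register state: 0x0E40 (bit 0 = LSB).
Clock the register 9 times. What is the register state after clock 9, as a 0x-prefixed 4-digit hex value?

0x2707

reg_0 = 0x0E40
clock 1: out=0, reg = 0x0720
clock 2: out=0, reg = 0x8390
clock 3: out=0, reg = 0xC1C8
clock 4: out=0, reg = 0xE0E4
clock 5: out=0, reg = 0x7072
clock 6: out=0, reg = 0x3839
clock 7: out=1, reg = 0x9C1C
clock 8: out=0, reg = 0x4E0E
clock 9: out=0, reg = 0x2707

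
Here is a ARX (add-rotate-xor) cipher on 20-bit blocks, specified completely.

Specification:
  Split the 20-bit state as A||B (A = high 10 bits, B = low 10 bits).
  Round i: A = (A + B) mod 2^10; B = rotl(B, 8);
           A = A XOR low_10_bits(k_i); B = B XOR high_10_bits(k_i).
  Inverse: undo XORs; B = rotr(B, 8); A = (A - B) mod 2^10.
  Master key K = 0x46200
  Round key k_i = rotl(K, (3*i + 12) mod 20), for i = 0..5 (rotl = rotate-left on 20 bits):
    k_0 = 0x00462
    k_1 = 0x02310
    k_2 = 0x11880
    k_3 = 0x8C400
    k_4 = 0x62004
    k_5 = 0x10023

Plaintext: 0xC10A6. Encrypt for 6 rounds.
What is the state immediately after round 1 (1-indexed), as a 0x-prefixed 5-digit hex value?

s_0 = plaintext = 0xC10A6
s_1 = Round(s_0, k_0) = 0xF2228
s_2 = Round(s_1, k_1) = 0xB8082
s_3 = Round(s_2, k_2) = 0xF8A66
s_4 = Round(s_3, k_3) = 0x920A8
s_5 = Round(s_4, k_4) = 0xBD1A2
s_6 = Round(s_5, k_5) = 0x2D628

0xF2228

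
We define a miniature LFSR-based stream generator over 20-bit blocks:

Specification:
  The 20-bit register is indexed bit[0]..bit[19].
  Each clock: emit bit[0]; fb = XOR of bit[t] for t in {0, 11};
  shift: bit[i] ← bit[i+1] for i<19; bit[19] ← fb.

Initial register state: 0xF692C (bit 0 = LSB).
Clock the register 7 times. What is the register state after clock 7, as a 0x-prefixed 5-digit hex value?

reg_0 = 0xF692C
clock 1: out=0, reg = 0xFB496
clock 2: out=0, reg = 0x7DA4B
clock 3: out=1, reg = 0x3ED25
clock 4: out=1, reg = 0x1F692
clock 5: out=0, reg = 0x0FB49
clock 6: out=1, reg = 0x07DA4
clock 7: out=0, reg = 0x83ED2

0x83ED2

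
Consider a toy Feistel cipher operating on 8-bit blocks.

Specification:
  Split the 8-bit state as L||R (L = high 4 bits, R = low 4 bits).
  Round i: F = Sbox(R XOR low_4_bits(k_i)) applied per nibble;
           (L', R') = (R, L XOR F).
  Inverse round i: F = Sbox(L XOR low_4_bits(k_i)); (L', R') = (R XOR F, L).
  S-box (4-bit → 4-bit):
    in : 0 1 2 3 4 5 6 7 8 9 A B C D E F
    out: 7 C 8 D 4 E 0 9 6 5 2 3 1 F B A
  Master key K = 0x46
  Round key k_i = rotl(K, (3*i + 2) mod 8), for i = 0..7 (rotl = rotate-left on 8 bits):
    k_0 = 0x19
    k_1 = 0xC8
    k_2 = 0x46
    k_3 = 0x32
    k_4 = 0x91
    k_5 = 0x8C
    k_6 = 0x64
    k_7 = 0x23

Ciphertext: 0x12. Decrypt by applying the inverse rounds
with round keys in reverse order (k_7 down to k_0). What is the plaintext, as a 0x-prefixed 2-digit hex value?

0xEA

s_0 = ciphertext = 0x12
s_1 = InvRound(s_0, k_7) = 0xA1
s_2 = InvRound(s_1, k_6) = 0xAA
s_3 = InvRound(s_2, k_5) = 0xAA
s_4 = InvRound(s_3, k_4) = 0x9A
s_5 = InvRound(s_4, k_3) = 0x99
s_6 = InvRound(s_5, k_2) = 0x39
s_7 = InvRound(s_6, k_1) = 0xA3
s_8 = InvRound(s_7, k_0) = 0xEA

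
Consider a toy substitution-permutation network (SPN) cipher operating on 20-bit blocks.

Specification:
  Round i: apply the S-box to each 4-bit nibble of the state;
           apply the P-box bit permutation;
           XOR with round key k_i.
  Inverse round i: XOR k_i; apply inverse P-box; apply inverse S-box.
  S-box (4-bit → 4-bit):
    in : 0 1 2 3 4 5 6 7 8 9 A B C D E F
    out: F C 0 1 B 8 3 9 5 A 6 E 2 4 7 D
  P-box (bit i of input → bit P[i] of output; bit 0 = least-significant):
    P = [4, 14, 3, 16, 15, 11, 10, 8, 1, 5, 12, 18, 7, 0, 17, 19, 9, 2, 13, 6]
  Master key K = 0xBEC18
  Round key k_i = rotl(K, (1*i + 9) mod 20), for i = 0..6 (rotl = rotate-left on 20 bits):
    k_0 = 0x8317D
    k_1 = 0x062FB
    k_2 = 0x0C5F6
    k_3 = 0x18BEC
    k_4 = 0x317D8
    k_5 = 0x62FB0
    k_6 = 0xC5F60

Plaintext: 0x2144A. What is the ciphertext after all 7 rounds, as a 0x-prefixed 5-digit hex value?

s_0 = plaintext = 0x2144A
s_1 = Round(s_0, k_0) = 0x6F857
s_2 = Round(s_1, k_1) = 0xB716D
s_3 = Round(s_2, k_2) = 0xC7D3A
s_4 = Round(s_3, k_3) = 0x95B60
s_5 = Round(s_4, k_4) = 0xECFA4
s_6 = Round(s_5, k_5) = 0x351A7
s_7 = Round(s_6, k_6) = 0x14170

0x14170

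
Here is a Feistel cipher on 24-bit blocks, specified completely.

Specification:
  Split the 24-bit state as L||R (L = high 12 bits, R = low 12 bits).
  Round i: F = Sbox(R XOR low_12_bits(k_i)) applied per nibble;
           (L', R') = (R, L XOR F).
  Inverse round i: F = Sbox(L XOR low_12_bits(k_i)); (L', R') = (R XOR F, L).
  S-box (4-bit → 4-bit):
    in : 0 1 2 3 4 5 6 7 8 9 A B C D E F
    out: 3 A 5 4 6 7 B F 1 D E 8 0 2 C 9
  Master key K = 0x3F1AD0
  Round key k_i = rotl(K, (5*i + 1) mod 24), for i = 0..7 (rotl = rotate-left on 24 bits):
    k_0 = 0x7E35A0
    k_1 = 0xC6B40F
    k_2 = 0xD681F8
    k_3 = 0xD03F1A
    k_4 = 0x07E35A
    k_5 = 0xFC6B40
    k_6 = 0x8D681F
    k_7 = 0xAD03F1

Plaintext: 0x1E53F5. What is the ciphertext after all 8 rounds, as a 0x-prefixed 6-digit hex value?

s_0 = plaintext = 0x1E53F5
s_1 = Round(s_0, k_0) = 0x3F5A92
s_2 = Round(s_1, k_1) = 0xA92F27
s_3 = Round(s_2, k_2) = 0xF276BB
s_4 = Round(s_3, k_3) = 0x6BB2CD
s_5 = Round(s_4, k_4) = 0x2CDC64
s_6 = Round(s_5, k_5) = 0xC64D9B
s_7 = Round(s_6, k_6) = 0xD9BB72
s_8 = Round(s_7, k_7) = 0xB72C8F

0xB72C8F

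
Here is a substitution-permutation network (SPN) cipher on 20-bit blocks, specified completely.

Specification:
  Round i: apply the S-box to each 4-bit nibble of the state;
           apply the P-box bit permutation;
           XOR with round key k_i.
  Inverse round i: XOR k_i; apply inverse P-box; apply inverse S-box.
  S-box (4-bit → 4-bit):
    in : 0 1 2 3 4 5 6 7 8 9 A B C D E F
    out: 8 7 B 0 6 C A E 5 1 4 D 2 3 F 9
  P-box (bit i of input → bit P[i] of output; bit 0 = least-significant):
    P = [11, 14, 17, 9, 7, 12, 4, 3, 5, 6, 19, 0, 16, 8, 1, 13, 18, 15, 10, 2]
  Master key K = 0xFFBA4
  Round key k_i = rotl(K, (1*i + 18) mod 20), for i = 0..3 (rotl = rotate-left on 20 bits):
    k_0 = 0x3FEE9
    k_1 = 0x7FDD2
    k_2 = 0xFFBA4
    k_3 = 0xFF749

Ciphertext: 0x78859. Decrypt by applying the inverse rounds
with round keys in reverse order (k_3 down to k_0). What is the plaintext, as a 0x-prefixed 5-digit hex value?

0xB378B

s_0 = ciphertext = 0x78859
s_1 = InvRound(s_0, k_3) = 0xA6A42
s_2 = InvRound(s_1, k_2) = 0x21DD3
s_3 = InvRound(s_2, k_1) = 0xDF03C
s_4 = InvRound(s_3, k_0) = 0xB378B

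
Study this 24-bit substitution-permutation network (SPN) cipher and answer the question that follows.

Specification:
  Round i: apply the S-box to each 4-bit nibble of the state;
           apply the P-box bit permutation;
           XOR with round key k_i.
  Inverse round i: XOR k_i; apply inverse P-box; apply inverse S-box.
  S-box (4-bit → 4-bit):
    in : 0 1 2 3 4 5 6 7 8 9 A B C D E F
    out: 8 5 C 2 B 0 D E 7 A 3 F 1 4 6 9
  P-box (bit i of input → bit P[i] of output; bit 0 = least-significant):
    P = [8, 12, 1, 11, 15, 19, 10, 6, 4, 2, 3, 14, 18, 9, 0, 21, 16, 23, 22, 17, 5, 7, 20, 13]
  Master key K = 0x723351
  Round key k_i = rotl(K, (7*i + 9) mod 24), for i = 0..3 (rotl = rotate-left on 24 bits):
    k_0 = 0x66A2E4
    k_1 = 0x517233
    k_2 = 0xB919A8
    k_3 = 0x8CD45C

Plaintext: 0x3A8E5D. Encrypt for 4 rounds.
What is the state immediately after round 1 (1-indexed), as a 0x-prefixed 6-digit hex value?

s_0 = plaintext = 0x3A8E5D
s_1 = Round(s_0, k_0) = 0xE3A06B
s_2 = Round(s_1, k_1) = 0xC5ADF1
s_3 = Round(s_2, k_2) = 0xBD9AC2
s_4 = Round(s_3, k_3) = 0xFC7EEA

0xE3A06B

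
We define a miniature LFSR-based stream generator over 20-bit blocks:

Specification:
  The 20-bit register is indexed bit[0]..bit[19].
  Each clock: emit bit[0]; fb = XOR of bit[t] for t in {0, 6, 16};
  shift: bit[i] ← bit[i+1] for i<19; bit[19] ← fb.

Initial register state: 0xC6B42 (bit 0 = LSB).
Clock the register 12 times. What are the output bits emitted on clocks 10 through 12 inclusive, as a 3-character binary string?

101

reg_0 = 0xC6B42
clock 1: out=0, reg = 0xE35A1
clock 2: out=1, reg = 0xF1AD0
clock 3: out=0, reg = 0x78D68
clock 4: out=0, reg = 0x3C6B4
clock 5: out=0, reg = 0x9E35A
clock 6: out=0, reg = 0x4F1AD
clock 7: out=1, reg = 0xA78D6
clock 8: out=0, reg = 0xD3C6B
clock 9: out=1, reg = 0xE9E35
clock 10: out=1, reg = 0xF4F1A
clock 11: out=0, reg = 0xFA78D
clock 12: out=1, reg = 0x7D3C6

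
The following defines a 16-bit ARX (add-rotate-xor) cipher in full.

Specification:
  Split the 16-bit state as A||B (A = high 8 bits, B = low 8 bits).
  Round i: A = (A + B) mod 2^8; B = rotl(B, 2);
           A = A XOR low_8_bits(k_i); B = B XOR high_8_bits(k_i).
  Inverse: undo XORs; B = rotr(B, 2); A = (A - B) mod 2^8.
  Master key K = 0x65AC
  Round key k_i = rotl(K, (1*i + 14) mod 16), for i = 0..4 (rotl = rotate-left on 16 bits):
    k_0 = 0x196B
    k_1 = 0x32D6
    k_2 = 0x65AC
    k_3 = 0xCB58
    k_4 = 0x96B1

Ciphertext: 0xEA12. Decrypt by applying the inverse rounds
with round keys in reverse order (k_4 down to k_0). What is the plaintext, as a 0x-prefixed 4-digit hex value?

s_0 = ciphertext = 0xEA12
s_1 = InvRound(s_0, k_4) = 0x3A21
s_2 = InvRound(s_1, k_3) = 0xA8BA
s_3 = InvRound(s_2, k_2) = 0x0DF7
s_4 = InvRound(s_3, k_1) = 0x6A71
s_5 = InvRound(s_4, k_0) = 0xE71A

0xE71A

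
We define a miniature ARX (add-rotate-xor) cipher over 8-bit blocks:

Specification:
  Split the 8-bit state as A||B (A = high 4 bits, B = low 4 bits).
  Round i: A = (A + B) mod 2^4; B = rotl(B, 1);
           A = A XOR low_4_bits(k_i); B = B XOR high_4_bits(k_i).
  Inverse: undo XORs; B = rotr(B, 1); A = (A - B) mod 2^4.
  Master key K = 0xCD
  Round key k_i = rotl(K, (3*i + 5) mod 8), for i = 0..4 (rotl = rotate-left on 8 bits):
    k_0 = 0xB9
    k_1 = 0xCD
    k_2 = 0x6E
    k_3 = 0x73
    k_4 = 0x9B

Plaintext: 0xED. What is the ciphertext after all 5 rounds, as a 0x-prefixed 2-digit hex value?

0x48

s_0 = plaintext = 0xED
s_1 = Round(s_0, k_0) = 0x20
s_2 = Round(s_1, k_1) = 0xFC
s_3 = Round(s_2, k_2) = 0x5F
s_4 = Round(s_3, k_3) = 0x78
s_5 = Round(s_4, k_4) = 0x48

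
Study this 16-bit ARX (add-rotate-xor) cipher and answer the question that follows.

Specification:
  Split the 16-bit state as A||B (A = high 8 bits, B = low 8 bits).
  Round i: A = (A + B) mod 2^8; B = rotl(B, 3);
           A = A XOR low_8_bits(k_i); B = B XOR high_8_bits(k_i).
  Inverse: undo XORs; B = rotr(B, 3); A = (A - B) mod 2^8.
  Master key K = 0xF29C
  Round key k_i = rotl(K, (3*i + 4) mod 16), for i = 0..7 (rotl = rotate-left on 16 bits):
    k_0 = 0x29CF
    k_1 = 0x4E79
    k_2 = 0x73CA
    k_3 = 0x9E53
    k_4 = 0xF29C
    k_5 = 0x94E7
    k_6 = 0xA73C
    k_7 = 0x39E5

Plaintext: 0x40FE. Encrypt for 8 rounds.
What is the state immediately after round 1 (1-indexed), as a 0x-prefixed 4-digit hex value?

s_0 = plaintext = 0x40FE
s_1 = Round(s_0, k_0) = 0xF1DE
s_2 = Round(s_1, k_1) = 0xB6B8
s_3 = Round(s_2, k_2) = 0xA4B6
s_4 = Round(s_3, k_3) = 0x092B
s_5 = Round(s_4, k_4) = 0xA8AB
s_6 = Round(s_5, k_5) = 0xB4C9
s_7 = Round(s_6, k_6) = 0x41E9
s_8 = Round(s_7, k_7) = 0xCF76

0xF1DE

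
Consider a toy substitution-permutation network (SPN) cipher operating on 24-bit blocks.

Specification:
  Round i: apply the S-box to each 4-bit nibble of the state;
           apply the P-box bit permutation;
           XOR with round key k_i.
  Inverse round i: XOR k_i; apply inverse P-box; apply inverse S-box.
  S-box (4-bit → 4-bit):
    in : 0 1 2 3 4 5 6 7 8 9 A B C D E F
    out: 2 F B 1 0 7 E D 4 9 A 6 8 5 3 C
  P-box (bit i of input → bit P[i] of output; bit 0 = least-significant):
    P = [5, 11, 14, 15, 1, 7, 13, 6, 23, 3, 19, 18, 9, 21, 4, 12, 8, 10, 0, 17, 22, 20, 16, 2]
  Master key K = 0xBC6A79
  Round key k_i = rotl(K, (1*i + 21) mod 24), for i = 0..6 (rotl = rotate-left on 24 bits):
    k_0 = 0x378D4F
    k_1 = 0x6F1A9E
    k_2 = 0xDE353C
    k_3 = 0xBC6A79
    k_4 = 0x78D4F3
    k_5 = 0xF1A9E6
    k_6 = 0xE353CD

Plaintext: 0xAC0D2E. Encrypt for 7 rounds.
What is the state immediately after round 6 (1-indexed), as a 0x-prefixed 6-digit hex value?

s_0 = plaintext = 0xAC0D2E
s_1 = Round(s_0, k_0) = 0x8D85A9
s_2 = Round(s_1, k_1) = 0xE69B67
s_3 = Round(s_2, k_2) = 0x84C3D5
s_4 = Round(s_3, k_3) = 0x3D125B
s_5 = Round(s_4, k_4) = 0x9CAF68
s_6 = Round(s_5, k_5) = 0x9FD922
s_7 = Round(s_6, k_6) = 0x25D93A

0x9FD922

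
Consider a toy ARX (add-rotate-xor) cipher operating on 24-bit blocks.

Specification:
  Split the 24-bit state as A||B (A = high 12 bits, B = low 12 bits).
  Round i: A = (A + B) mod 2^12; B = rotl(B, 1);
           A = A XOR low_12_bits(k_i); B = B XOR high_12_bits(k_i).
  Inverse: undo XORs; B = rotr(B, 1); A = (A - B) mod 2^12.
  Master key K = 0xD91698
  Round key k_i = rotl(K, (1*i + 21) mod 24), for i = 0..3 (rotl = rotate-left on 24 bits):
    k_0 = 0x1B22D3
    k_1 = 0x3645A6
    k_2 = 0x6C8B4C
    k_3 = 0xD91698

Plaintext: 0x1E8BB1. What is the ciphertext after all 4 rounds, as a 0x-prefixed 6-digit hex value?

0x38CB1A

s_0 = plaintext = 0x1E8BB1
s_1 = Round(s_0, k_0) = 0xF4A6D1
s_2 = Round(s_1, k_1) = 0x3BDEC6
s_3 = Round(s_2, k_2) = 0x9CFB45
s_4 = Round(s_3, k_3) = 0x38CB1A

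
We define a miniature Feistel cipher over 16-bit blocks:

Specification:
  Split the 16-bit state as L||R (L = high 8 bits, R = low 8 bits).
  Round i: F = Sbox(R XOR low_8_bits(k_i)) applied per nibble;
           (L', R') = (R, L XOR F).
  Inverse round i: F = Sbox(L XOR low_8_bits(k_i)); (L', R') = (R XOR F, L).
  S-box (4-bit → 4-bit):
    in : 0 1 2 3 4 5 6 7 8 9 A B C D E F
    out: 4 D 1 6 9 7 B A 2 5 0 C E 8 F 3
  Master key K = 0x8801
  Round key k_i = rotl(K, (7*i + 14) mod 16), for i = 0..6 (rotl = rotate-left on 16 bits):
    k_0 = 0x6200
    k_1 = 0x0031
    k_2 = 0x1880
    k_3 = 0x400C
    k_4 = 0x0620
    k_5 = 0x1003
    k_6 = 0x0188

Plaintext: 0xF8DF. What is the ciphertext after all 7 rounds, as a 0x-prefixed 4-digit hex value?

s_0 = plaintext = 0xF8DF
s_1 = Round(s_0, k_0) = 0xDF7B
s_2 = Round(s_1, k_1) = 0x7B4F
s_3 = Round(s_2, k_2) = 0x4F98
s_4 = Round(s_3, k_3) = 0x9816
s_5 = Round(s_4, k_4) = 0x16F3
s_6 = Round(s_5, k_5) = 0xF322
s_7 = Round(s_6, k_6) = 0x22F3

0x22F3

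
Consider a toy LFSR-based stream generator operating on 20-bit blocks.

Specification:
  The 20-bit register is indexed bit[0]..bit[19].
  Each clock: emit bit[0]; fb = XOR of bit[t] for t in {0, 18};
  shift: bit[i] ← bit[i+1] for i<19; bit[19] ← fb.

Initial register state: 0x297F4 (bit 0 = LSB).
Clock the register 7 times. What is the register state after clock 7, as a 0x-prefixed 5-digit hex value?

0xC852F

reg_0 = 0x297F4
clock 1: out=0, reg = 0x14BFA
clock 2: out=0, reg = 0x0A5FD
clock 3: out=1, reg = 0x852FE
clock 4: out=0, reg = 0x4297F
clock 5: out=1, reg = 0x214BF
clock 6: out=1, reg = 0x90A5F
clock 7: out=1, reg = 0xC852F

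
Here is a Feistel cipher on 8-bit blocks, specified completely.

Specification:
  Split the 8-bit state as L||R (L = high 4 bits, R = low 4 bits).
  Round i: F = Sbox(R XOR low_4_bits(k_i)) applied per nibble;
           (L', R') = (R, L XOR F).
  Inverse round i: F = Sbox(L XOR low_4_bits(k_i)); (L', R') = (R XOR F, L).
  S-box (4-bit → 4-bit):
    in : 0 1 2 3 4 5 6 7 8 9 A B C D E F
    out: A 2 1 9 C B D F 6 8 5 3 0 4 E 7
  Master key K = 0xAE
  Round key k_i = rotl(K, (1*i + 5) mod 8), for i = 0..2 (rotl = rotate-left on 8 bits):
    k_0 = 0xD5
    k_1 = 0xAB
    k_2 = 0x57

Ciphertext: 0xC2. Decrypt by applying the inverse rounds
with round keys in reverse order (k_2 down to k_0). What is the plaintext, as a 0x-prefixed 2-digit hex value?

0x19

s_0 = ciphertext = 0xC2
s_1 = InvRound(s_0, k_2) = 0x1C
s_2 = InvRound(s_1, k_1) = 0x91
s_3 = InvRound(s_2, k_0) = 0x19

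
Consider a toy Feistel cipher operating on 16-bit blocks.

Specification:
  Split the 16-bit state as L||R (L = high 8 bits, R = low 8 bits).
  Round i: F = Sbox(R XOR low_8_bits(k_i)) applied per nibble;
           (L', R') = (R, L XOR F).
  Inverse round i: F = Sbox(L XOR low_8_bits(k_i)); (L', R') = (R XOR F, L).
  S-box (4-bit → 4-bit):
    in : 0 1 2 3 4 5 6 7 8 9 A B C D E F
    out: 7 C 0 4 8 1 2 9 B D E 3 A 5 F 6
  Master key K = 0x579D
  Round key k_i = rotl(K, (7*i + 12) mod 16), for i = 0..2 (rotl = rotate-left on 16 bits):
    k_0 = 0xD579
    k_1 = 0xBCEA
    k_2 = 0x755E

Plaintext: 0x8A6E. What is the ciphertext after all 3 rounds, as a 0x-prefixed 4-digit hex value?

0x8316

s_0 = plaintext = 0x8A6E
s_1 = Round(s_0, k_0) = 0x6E43
s_2 = Round(s_1, k_1) = 0x4383
s_3 = Round(s_2, k_2) = 0x8316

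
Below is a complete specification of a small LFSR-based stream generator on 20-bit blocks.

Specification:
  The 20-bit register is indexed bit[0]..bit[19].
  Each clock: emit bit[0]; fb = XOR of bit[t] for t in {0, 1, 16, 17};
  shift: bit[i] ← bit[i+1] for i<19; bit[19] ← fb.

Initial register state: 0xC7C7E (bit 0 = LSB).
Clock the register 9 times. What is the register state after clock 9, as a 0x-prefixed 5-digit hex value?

reg_0 = 0xC7C7E
clock 1: out=0, reg = 0xE3E3F
clock 2: out=1, reg = 0xF1F1F
clock 3: out=1, reg = 0x78F8F
clock 4: out=1, reg = 0x3C7C7
clock 5: out=1, reg = 0x1E3E3
clock 6: out=1, reg = 0x8F1F1
clock 7: out=1, reg = 0xC78F8
clock 8: out=0, reg = 0x63C7C
clock 9: out=0, reg = 0xB1E3E

0xB1E3E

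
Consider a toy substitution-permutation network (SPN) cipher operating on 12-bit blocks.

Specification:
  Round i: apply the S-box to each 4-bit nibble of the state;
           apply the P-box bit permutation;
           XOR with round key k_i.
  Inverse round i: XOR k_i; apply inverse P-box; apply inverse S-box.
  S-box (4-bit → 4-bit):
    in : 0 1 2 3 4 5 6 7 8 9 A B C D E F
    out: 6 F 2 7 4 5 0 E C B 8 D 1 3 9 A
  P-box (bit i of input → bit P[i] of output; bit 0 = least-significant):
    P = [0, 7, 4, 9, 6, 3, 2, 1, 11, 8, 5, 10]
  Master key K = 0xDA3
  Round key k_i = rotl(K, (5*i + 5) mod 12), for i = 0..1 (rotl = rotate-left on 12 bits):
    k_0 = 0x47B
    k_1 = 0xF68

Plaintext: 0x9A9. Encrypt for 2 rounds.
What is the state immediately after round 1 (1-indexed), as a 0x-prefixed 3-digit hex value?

0xBF8

s_0 = plaintext = 0x9A9
s_1 = Round(s_0, k_0) = 0xBF8
s_2 = Round(s_1, k_1) = 0x152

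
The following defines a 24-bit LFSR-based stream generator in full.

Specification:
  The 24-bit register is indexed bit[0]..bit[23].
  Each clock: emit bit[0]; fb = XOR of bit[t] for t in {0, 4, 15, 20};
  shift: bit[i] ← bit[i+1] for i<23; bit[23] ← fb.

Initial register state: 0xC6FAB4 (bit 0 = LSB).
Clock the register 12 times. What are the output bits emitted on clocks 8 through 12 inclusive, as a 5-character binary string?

reg_0 = 0xC6FAB4
clock 1: out=0, reg = 0x637D5A
clock 2: out=0, reg = 0xB1BEAD
clock 3: out=1, reg = 0xD8DF56
clock 4: out=0, reg = 0xEC6FAB
clock 5: out=1, reg = 0xF637D5
clock 6: out=1, reg = 0xFB1BEA
clock 7: out=0, reg = 0xFD8DF5
clock 8: out=1, reg = 0x7EC6FA
clock 9: out=0, reg = 0xBF637D
clock 10: out=1, reg = 0xDFB1BE
clock 11: out=0, reg = 0xEFD8DF
clock 12: out=1, reg = 0xF7EC6F

10101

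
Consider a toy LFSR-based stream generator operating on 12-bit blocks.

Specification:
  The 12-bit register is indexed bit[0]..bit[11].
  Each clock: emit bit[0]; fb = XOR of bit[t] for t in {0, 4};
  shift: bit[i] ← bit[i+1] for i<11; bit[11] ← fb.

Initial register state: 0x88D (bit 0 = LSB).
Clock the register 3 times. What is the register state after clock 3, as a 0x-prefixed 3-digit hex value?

reg_0 = 0x88D
clock 1: out=1, reg = 0xC46
clock 2: out=0, reg = 0x623
clock 3: out=1, reg = 0xB11

0xB11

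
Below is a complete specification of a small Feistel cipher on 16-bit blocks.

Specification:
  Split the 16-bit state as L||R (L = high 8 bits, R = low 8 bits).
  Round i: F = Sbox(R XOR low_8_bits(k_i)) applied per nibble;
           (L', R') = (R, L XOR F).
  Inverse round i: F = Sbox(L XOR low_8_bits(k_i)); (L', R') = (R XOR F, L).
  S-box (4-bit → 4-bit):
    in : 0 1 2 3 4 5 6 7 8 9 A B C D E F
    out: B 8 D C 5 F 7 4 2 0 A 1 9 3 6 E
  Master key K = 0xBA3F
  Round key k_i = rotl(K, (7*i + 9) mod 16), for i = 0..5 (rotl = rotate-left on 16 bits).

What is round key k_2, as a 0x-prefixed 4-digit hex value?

0x1FDD

K = 0xBA3F
k_0 = rotl(K, (7*0+9) mod 16) = rotl(K, 9) = 0x7F74
k_1 = rotl(K, (7*1+9) mod 16) = rotl(K, 0) = 0xBA3F
k_2 = rotl(K, (7*2+9) mod 16) = rotl(K, 7) = 0x1FDD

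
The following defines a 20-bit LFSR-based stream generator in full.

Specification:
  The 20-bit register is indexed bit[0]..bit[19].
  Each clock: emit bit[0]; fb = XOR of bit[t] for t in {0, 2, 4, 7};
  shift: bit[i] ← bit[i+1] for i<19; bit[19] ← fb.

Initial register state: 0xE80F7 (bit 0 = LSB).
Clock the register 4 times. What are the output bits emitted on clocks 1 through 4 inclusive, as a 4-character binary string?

1110

reg_0 = 0xE80F7
clock 1: out=1, reg = 0x7407B
clock 2: out=1, reg = 0x3A03D
clock 3: out=1, reg = 0x9D01E
clock 4: out=0, reg = 0x4E80F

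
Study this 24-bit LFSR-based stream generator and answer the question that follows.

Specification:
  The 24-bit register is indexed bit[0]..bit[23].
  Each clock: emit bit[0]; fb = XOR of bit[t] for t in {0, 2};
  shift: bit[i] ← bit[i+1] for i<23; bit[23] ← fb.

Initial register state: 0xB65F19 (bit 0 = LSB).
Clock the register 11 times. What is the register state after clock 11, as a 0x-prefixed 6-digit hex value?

reg_0 = 0xB65F19
clock 1: out=1, reg = 0xDB2F8C
clock 2: out=0, reg = 0xED97C6
clock 3: out=0, reg = 0xF6CBE3
clock 4: out=1, reg = 0xFB65F1
clock 5: out=1, reg = 0xFDB2F8
clock 6: out=0, reg = 0x7ED97C
clock 7: out=0, reg = 0xBF6CBE
clock 8: out=0, reg = 0xDFB65F
clock 9: out=1, reg = 0x6FDB2F
clock 10: out=1, reg = 0x37ED97
clock 11: out=1, reg = 0x1BF6CB

0x1BF6CB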